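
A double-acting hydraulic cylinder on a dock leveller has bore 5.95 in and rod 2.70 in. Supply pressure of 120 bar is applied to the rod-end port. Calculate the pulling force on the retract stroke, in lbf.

Rod-side annular area A_ann = π/4 × (5.95² − 2.70²) = 22.08 in^2
On retraction the pressure acts on the annular area (bore minus rod).
F = P × A_ann

F ≈ 38400 lbf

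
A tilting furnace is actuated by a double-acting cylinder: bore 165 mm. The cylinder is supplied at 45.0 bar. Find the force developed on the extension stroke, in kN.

F ≈ 96.2 kN

Cap-side area A_cap = π/4 × (165 mm)² = 21380 mm^2
F = P × A_cap = 45.0 bar × A_cap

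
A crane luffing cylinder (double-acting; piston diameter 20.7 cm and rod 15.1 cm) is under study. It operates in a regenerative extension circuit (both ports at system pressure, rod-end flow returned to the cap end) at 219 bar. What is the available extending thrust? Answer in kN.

With equal pressure on both faces, forces on the annular region cancel; the net push is pressure × rod cross-section.
Rod cross-section A_rod = π/4 × (15.1 cm)² = 179.1 cm^2
F = P × A_rod

F ≈ 392 kN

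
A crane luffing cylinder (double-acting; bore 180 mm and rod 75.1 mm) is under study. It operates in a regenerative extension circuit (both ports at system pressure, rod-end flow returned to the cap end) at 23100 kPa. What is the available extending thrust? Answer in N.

With equal pressure on both faces, forces on the annular region cancel; the net push is pressure × rod cross-section.
Rod cross-section A_rod = π/4 × (75.1 mm)² = 4430 mm^2
F = P × A_rod

F ≈ 1.02e5 N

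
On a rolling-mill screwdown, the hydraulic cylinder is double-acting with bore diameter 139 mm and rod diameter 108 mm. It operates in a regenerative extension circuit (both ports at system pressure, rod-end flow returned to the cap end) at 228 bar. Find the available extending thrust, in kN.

F ≈ 209 kN

With equal pressure on both faces, forces on the annular region cancel; the net push is pressure × rod cross-section.
Rod cross-section A_rod = π/4 × (108 mm)² = 9161 mm^2
F = P × A_rod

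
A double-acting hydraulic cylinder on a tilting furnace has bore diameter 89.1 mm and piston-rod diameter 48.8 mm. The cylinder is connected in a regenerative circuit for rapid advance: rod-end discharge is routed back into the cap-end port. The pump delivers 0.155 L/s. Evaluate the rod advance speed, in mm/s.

v ≈ 82.9 mm/s

In regeneration the rod-end outflow joins the pump flow into the cap end, so the net volume the pump must supply per unit advance equals the rod cross-section area.
Rod cross-section A_rod = π/4 × (48.8 mm)² = 1870 mm^2
v = Q_pump / A_rod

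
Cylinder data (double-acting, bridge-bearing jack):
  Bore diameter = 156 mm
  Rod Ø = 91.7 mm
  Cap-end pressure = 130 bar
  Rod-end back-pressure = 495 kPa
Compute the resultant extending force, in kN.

Cap-side area A_cap = π/4 × (156 mm)² = 19110 mm^2
Rod-side annular area A_ann = π/4 × (156² − 91.7²) = 12510 mm^2
Net thrust = P_cap·A_cap − P_rod·A_ann = 248.5 kN − 6.192 kN

F ≈ 242 kN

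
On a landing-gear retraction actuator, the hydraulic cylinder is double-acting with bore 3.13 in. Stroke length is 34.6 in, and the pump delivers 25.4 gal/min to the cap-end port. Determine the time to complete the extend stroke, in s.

Cap-side area A_cap = π/4 × (3.13 in)² = 7.694 in^2
Swept volume V = A × L; t = V / Q = A·L / Q

t ≈ 2.72 s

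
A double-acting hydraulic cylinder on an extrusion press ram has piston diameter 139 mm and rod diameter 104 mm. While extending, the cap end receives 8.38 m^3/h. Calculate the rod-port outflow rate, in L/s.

Cap-side area A_cap = π/4 × (139 mm)² = 15170 mm^2
Rod-side annular area A_ann = π/4 × (139² − 104²) = 6680 mm^2
Piston speed v = Q_in/A_cap; rod-end outflow Q_out = v × A_ann = Q_in × A_ann/A_cap.

Q_out ≈ 1.02 L/s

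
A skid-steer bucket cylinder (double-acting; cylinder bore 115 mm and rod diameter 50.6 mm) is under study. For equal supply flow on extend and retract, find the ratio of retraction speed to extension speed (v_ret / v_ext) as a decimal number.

v_ret/v_ext ≈ 1.24

Cap-side area A_cap = π/4 × (115 mm)² = 10390 mm^2
Rod-side annular area A_ann = π/4 × (115² − 50.6²) = 8376 mm^2
For equal Q, v ∝ 1/A, so v_ret/v_ext = A_cap/A_ann.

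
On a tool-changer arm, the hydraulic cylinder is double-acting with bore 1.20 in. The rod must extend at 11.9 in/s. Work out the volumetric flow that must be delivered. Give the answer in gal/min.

Cap-side area A_cap = π/4 × (1.20 in)² = 1.131 in^2
Q = A × v

Q ≈ 3.50 gal/min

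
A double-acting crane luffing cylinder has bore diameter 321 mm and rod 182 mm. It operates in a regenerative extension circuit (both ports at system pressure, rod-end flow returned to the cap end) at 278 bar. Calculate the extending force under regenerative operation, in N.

F ≈ 7.23e5 N

With equal pressure on both faces, forces on the annular region cancel; the net push is pressure × rod cross-section.
Rod cross-section A_rod = π/4 × (182 mm)² = 26020 mm^2
F = P × A_rod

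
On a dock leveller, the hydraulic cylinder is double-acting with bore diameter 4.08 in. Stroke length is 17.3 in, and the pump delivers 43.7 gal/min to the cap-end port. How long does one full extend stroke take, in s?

Cap-side area A_cap = π/4 × (4.08 in)² = 13.07 in^2
Swept volume V = A × L; t = V / Q = A·L / Q

t ≈ 1.34 s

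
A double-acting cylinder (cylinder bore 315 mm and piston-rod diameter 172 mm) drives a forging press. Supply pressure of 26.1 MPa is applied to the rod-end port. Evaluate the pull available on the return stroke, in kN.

Rod-side annular area A_ann = π/4 × (315² − 172²) = 54700 mm^2
On retraction the pressure acts on the annular area (bore minus rod).
F = P × A_ann

F ≈ 1430 kN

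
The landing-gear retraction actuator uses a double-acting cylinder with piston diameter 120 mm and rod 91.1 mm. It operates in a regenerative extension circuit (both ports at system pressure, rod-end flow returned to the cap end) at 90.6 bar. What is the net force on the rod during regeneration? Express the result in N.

F ≈ 59100 N

With equal pressure on both faces, forces on the annular region cancel; the net push is pressure × rod cross-section.
Rod cross-section A_rod = π/4 × (91.1 mm)² = 6518 mm^2
F = P × A_rod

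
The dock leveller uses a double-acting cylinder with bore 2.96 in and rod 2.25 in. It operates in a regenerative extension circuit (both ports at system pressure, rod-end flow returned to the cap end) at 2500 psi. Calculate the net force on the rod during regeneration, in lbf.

F ≈ 9940 lbf

With equal pressure on both faces, forces on the annular region cancel; the net push is pressure × rod cross-section.
Rod cross-section A_rod = π/4 × (2.25 in)² = 3.976 in^2
F = P × A_rod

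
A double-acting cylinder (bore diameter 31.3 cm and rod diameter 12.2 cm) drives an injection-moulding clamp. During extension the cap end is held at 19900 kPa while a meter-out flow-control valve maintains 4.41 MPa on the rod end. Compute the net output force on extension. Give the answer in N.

Cap-side area A_cap = π/4 × (31.3 cm)² = 769.4 cm^2
Rod-side annular area A_ann = π/4 × (31.3² − 12.2²) = 652.5 cm^2
Net thrust = P_cap·A_cap − P_rod·A_ann = 1.531e6 N − 2.878e5 N

F ≈ 1.24e6 N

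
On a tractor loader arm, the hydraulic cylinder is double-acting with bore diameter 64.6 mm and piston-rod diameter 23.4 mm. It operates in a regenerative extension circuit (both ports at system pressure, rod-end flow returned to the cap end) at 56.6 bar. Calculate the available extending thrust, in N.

With equal pressure on both faces, forces on the annular region cancel; the net push is pressure × rod cross-section.
Rod cross-section A_rod = π/4 × (23.4 mm)² = 430.1 mm^2
F = P × A_rod

F ≈ 2430 N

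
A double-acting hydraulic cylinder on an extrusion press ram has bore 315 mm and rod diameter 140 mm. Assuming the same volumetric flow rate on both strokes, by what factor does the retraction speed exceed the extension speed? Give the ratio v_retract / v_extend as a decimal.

v_ret/v_ext ≈ 1.25

Cap-side area A_cap = π/4 × (315 mm)² = 77930 mm^2
Rod-side annular area A_ann = π/4 × (315² − 140²) = 62540 mm^2
For equal Q, v ∝ 1/A, so v_ret/v_ext = A_cap/A_ann.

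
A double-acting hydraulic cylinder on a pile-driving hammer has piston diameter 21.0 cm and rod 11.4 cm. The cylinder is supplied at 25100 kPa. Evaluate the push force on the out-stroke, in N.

F ≈ 8.69e5 N

Cap-side area A_cap = π/4 × (21.0 cm)² = 346.4 cm^2
F = P × A_cap = 25100 kPa × A_cap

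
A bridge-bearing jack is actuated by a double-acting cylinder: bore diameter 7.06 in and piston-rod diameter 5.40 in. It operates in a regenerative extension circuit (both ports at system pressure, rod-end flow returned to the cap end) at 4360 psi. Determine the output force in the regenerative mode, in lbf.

With equal pressure on both faces, forces on the annular region cancel; the net push is pressure × rod cross-section.
Rod cross-section A_rod = π/4 × (5.40 in)² = 22.90 in^2
F = P × A_rod

F ≈ 99900 lbf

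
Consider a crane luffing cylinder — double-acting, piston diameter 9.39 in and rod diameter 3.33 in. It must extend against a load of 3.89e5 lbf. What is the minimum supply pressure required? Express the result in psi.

P ≈ 5620 psi

Cap-side area A_cap = π/4 × (9.39 in)² = 69.25 in^2
P = F / A = 3.89e5 lbf / A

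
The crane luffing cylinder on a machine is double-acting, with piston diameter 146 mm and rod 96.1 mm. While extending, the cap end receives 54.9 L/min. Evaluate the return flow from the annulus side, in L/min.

Cap-side area A_cap = π/4 × (146 mm)² = 16740 mm^2
Rod-side annular area A_ann = π/4 × (146² − 96.1²) = 9488 mm^2
Piston speed v = Q_in/A_cap; rod-end outflow Q_out = v × A_ann = Q_in × A_ann/A_cap.

Q_out ≈ 31.1 L/min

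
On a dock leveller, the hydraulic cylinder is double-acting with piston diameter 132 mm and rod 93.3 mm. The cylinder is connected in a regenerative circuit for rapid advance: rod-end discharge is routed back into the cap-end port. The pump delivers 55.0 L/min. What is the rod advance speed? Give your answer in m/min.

In regeneration the rod-end outflow joins the pump flow into the cap end, so the net volume the pump must supply per unit advance equals the rod cross-section area.
Rod cross-section A_rod = π/4 × (93.3 mm)² = 6837 mm^2
v = Q_pump / A_rod

v ≈ 8.04 m/min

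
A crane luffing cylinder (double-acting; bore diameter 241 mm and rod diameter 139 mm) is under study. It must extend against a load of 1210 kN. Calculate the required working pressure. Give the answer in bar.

Cap-side area A_cap = π/4 × (241 mm)² = 45620 mm^2
P = F / A = 1210 kN / A

P ≈ 265 bar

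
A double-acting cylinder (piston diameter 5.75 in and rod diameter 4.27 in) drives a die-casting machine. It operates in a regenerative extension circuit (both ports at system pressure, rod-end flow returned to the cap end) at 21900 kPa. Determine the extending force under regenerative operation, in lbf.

With equal pressure on both faces, forces on the annular region cancel; the net push is pressure × rod cross-section.
Rod cross-section A_rod = π/4 × (4.27 in)² = 14.32 in^2
F = P × A_rod

F ≈ 45500 lbf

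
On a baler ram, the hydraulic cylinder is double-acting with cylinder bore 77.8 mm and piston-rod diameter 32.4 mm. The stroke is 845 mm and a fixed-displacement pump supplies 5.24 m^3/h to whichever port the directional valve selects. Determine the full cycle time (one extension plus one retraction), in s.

t ≈ 5.04 s

Cap-side area A_cap = π/4 × (77.8 mm)² = 4754 mm^2
Rod-side annular area A_ann = π/4 × (77.8² − 32.4²) = 3929 mm^2
t_ext = A_cap·L/Q = 2.760 s
t_ret = A_ann·L/Q = 2.281 s
t_cycle = t_ext + t_ret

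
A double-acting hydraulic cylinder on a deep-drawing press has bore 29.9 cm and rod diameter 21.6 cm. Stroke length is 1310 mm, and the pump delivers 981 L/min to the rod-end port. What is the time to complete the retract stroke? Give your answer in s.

t ≈ 2.69 s

Rod-side annular area A_ann = π/4 × (29.9² − 21.6²) = 335.7 cm^2
Swept volume V = A × L; t = V / Q = A·L / Q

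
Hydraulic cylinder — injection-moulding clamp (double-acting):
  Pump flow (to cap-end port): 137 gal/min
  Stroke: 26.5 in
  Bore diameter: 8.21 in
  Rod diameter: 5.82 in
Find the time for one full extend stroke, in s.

Cap-side area A_cap = π/4 × (8.21 in)² = 52.94 in^2
Swept volume V = A × L; t = V / Q = A·L / Q

t ≈ 2.66 s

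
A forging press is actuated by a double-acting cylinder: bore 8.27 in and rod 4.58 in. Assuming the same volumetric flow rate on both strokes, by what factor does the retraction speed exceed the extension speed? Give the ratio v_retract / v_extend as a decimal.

Cap-side area A_cap = π/4 × (8.27 in)² = 53.72 in^2
Rod-side annular area A_ann = π/4 × (8.27² − 4.58²) = 37.24 in^2
For equal Q, v ∝ 1/A, so v_ret/v_ext = A_cap/A_ann.

v_ret/v_ext ≈ 1.44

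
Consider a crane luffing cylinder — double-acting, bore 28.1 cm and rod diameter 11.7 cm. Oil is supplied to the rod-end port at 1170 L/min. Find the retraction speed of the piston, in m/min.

v ≈ 22.8 m/min

Rod-side annular area A_ann = π/4 × (28.1² − 11.7²) = 512.6 cm^2
Flow into the rod-end port fills the annular volume.
v = Q / A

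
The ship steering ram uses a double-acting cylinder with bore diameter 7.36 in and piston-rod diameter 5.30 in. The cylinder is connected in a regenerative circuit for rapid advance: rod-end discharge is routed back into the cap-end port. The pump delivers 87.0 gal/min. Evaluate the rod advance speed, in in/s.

v ≈ 15.2 in/s

In regeneration the rod-end outflow joins the pump flow into the cap end, so the net volume the pump must supply per unit advance equals the rod cross-section area.
Rod cross-section A_rod = π/4 × (5.30 in)² = 22.06 in^2
v = Q_pump / A_rod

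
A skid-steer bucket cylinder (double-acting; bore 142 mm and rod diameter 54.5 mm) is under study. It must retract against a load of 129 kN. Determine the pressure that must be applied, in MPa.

P ≈ 9.55 MPa

Rod-side annular area A_ann = π/4 × (142² − 54.5²) = 13500 mm^2
Retraction: pressure acts on the annular area.
P = F / A = 129 kN / A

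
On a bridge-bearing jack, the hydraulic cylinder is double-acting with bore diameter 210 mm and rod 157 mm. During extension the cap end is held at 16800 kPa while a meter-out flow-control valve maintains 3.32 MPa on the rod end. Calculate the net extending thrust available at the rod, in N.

F ≈ 5.31e5 N

Cap-side area A_cap = π/4 × (210 mm)² = 34640 mm^2
Rod-side annular area A_ann = π/4 × (210² − 157²) = 15280 mm^2
Net thrust = P_cap·A_cap − P_rod·A_ann = 5.819e5 N − 50720 N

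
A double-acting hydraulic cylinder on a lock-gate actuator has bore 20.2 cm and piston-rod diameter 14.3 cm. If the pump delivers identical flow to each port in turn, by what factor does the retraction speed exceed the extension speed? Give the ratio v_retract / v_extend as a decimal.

Cap-side area A_cap = π/4 × (20.2 cm)² = 320.5 cm^2
Rod-side annular area A_ann = π/4 × (20.2² − 14.3²) = 159.9 cm^2
For equal Q, v ∝ 1/A, so v_ret/v_ext = A_cap/A_ann.

v_ret/v_ext ≈ 2.00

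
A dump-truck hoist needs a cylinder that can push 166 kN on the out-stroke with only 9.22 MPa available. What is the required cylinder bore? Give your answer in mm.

Extension force acts on the full piston face: F = P × (π/4)D².
D = √(4F / (πP)) = √(4 × 166 kN / (π × 9.22 MPa))

D ≈ 151 mm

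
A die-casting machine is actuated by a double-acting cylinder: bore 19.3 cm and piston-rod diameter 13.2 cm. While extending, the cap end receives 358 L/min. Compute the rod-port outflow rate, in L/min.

Q_out ≈ 191 L/min

Cap-side area A_cap = π/4 × (19.3 cm)² = 292.6 cm^2
Rod-side annular area A_ann = π/4 × (19.3² − 13.2²) = 155.7 cm^2
Piston speed v = Q_in/A_cap; rod-end outflow Q_out = v × A_ann = Q_in × A_ann/A_cap.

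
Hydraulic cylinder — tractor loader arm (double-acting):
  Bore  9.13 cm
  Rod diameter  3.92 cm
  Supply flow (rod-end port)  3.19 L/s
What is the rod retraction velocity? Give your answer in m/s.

v ≈ 0.597 m/s

Rod-side annular area A_ann = π/4 × (9.13² − 3.92²) = 53.40 cm^2
Flow into the rod-end port fills the annular volume.
v = Q / A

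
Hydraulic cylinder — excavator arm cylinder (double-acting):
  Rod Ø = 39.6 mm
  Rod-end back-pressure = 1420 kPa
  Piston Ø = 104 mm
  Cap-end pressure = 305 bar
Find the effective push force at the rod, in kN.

Cap-side area A_cap = π/4 × (104 mm)² = 8495 mm^2
Rod-side annular area A_ann = π/4 × (104² − 39.6²) = 7263 mm^2
Net thrust = P_cap·A_cap − P_rod·A_ann = 259.1 kN − 10.31 kN

F ≈ 249 kN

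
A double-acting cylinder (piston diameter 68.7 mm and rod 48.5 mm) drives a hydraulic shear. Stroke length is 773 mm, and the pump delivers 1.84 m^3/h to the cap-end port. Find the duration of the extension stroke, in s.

t ≈ 5.61 s

Cap-side area A_cap = π/4 × (68.7 mm)² = 3707 mm^2
Swept volume V = A × L; t = V / Q = A·L / Q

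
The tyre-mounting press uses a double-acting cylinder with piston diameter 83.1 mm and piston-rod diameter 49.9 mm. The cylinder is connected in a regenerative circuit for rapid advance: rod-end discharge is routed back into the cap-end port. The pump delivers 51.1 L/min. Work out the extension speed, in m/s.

In regeneration the rod-end outflow joins the pump flow into the cap end, so the net volume the pump must supply per unit advance equals the rod cross-section area.
Rod cross-section A_rod = π/4 × (49.9 mm)² = 1956 mm^2
v = Q_pump / A_rod

v ≈ 0.435 m/s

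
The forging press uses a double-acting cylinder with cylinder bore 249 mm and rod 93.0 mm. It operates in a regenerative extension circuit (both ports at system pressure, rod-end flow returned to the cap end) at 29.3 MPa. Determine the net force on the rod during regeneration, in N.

With equal pressure on both faces, forces on the annular region cancel; the net push is pressure × rod cross-section.
Rod cross-section A_rod = π/4 × (93.0 mm)² = 6793 mm^2
F = P × A_rod

F ≈ 1.99e5 N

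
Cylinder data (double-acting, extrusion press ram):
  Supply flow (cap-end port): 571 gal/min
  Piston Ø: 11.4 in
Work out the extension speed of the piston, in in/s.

Cap-side area A_cap = π/4 × (11.4 in)² = 102.1 in^2
v = Q / A

v ≈ 21.5 in/s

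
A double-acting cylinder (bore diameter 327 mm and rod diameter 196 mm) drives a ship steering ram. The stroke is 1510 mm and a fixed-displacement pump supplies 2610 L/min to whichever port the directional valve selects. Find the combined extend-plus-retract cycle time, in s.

t ≈ 4.78 s

Cap-side area A_cap = π/4 × (327 mm)² = 83980 mm^2
Rod-side annular area A_ann = π/4 × (327² − 196²) = 53810 mm^2
t_ext = A_cap·L/Q = 2.915 s
t_ret = A_ann·L/Q = 1.868 s
t_cycle = t_ext + t_ret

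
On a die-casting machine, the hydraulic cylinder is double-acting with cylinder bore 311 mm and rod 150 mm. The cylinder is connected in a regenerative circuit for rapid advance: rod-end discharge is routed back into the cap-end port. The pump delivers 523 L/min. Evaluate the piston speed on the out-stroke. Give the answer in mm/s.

v ≈ 493 mm/s

In regeneration the rod-end outflow joins the pump flow into the cap end, so the net volume the pump must supply per unit advance equals the rod cross-section area.
Rod cross-section A_rod = π/4 × (150 mm)² = 17670 mm^2
v = Q_pump / A_rod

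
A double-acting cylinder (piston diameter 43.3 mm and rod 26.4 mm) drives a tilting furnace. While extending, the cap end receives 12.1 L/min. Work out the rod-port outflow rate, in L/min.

Cap-side area A_cap = π/4 × (43.3 mm)² = 1473 mm^2
Rod-side annular area A_ann = π/4 × (43.3² − 26.4²) = 925.1 mm^2
Piston speed v = Q_in/A_cap; rod-end outflow Q_out = v × A_ann = Q_in × A_ann/A_cap.

Q_out ≈ 7.60 L/min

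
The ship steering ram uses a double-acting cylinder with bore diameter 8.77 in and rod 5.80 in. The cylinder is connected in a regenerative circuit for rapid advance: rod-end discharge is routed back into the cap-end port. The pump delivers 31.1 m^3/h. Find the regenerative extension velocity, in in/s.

In regeneration the rod-end outflow joins the pump flow into the cap end, so the net volume the pump must supply per unit advance equals the rod cross-section area.
Rod cross-section A_rod = π/4 × (5.80 in)² = 26.42 in^2
v = Q_pump / A_rod

v ≈ 20.0 in/s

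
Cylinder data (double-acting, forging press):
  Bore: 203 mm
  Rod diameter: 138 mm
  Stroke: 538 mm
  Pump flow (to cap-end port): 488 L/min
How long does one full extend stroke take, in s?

t ≈ 2.14 s

Cap-side area A_cap = π/4 × (203 mm)² = 32370 mm^2
Swept volume V = A × L; t = V / Q = A·L / Q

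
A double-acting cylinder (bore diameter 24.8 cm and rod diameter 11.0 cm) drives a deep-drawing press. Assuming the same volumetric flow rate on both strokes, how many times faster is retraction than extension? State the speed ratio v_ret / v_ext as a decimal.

v_ret/v_ext ≈ 1.24

Cap-side area A_cap = π/4 × (24.8 cm)² = 483.1 cm^2
Rod-side annular area A_ann = π/4 × (24.8² − 11.0²) = 388.0 cm^2
For equal Q, v ∝ 1/A, so v_ret/v_ext = A_cap/A_ann.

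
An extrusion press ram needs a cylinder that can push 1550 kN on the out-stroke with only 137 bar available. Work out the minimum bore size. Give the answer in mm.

Extension force acts on the full piston face: F = P × (π/4)D².
D = √(4F / (πP)) = √(4 × 1550 kN / (π × 137 bar))

D ≈ 380 mm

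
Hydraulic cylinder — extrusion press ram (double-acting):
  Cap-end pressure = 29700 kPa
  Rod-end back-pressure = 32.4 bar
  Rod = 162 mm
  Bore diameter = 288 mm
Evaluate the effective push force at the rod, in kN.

Cap-side area A_cap = π/4 × (288 mm)² = 65140 mm^2
Rod-side annular area A_ann = π/4 × (288² − 162²) = 44530 mm^2
Net thrust = P_cap·A_cap − P_rod·A_ann = 1935 kN − 144.3 kN

F ≈ 1790 kN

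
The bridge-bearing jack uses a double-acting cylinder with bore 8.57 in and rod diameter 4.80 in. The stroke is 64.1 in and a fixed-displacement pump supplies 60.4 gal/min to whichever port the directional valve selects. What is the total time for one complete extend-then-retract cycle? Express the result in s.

Cap-side area A_cap = π/4 × (8.57 in)² = 57.68 in^2
Rod-side annular area A_ann = π/4 × (8.57² − 4.80²) = 39.59 in^2
t_ext = A_cap·L/Q = 15.90 s
t_ret = A_ann·L/Q = 10.91 s
t_cycle = t_ext + t_ret

t ≈ 26.8 s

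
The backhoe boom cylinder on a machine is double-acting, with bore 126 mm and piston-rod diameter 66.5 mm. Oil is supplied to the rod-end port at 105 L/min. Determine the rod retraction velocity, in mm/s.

Rod-side annular area A_ann = π/4 × (126² − 66.5²) = 8996 mm^2
Flow into the rod-end port fills the annular volume.
v = Q / A

v ≈ 195 mm/s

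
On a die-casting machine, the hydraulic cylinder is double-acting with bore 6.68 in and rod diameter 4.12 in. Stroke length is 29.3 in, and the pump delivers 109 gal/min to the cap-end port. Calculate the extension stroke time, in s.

t ≈ 2.45 s

Cap-side area A_cap = π/4 × (6.68 in)² = 35.05 in^2
Swept volume V = A × L; t = V / Q = A·L / Q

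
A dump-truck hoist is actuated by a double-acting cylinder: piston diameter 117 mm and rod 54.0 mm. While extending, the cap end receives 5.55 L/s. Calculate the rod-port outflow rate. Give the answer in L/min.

Cap-side area A_cap = π/4 × (117 mm)² = 10750 mm^2
Rod-side annular area A_ann = π/4 × (117² − 54.0²) = 8461 mm^2
Piston speed v = Q_in/A_cap; rod-end outflow Q_out = v × A_ann = Q_in × A_ann/A_cap.

Q_out ≈ 262 L/min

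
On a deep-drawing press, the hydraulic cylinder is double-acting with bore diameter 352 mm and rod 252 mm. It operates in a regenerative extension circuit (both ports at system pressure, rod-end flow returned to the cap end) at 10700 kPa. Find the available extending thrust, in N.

F ≈ 5.34e5 N

With equal pressure on both faces, forces on the annular region cancel; the net push is pressure × rod cross-section.
Rod cross-section A_rod = π/4 × (252 mm)² = 49880 mm^2
F = P × A_rod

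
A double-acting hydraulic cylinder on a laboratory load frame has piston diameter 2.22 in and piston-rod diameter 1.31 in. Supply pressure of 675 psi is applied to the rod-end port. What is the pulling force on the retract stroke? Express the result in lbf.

Rod-side annular area A_ann = π/4 × (2.22² − 1.31²) = 2.523 in^2
On retraction the pressure acts on the annular area (bore minus rod).
F = P × A_ann

F ≈ 1700 lbf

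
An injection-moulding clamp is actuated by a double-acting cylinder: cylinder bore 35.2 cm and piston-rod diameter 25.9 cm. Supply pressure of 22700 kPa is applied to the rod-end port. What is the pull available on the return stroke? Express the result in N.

F ≈ 1.01e6 N

Rod-side annular area A_ann = π/4 × (35.2² − 25.9²) = 446.3 cm^2
On retraction the pressure acts on the annular area (bore minus rod).
F = P × A_ann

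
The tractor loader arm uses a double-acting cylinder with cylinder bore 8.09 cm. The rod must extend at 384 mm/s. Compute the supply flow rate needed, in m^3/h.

Q ≈ 7.11 m^3/h

Cap-side area A_cap = π/4 × (8.09 cm)² = 51.40 cm^2
Q = A × v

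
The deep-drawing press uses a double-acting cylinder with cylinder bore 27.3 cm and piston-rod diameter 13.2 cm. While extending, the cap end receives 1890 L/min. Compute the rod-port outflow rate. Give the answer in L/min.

Q_out ≈ 1450 L/min

Cap-side area A_cap = π/4 × (27.3 cm)² = 585.3 cm^2
Rod-side annular area A_ann = π/4 × (27.3² − 13.2²) = 448.5 cm^2
Piston speed v = Q_in/A_cap; rod-end outflow Q_out = v × A_ann = Q_in × A_ann/A_cap.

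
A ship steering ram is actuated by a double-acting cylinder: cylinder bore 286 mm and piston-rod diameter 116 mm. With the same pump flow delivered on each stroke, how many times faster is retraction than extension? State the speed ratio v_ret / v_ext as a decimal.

v_ret/v_ext ≈ 1.20

Cap-side area A_cap = π/4 × (286 mm)² = 64240 mm^2
Rod-side annular area A_ann = π/4 × (286² − 116²) = 53670 mm^2
For equal Q, v ∝ 1/A, so v_ret/v_ext = A_cap/A_ann.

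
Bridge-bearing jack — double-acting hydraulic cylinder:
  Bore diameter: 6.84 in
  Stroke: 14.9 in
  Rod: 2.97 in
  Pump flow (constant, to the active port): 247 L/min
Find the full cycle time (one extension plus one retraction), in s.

t ≈ 3.95 s

Cap-side area A_cap = π/4 × (6.84 in)² = 36.75 in^2
Rod-side annular area A_ann = π/4 × (6.84² − 2.97²) = 29.82 in^2
t_ext = A_cap·L/Q = 2.179 s
t_ret = A_ann·L/Q = 1.769 s
t_cycle = t_ext + t_ret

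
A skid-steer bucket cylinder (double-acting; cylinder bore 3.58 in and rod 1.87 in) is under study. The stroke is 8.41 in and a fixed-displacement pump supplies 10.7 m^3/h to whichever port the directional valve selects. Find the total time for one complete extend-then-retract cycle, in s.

t ≈ 0.806 s

Cap-side area A_cap = π/4 × (3.58 in)² = 10.07 in^2
Rod-side annular area A_ann = π/4 × (3.58² − 1.87²) = 7.320 in^2
t_ext = A_cap·L/Q = 0.4667 s
t_ret = A_ann·L/Q = 0.3394 s
t_cycle = t_ext + t_ret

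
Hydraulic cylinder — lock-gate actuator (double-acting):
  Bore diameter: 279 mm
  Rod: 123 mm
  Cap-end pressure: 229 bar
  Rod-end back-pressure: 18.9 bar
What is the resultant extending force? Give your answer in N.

Cap-side area A_cap = π/4 × (279 mm)² = 61140 mm^2
Rod-side annular area A_ann = π/4 × (279² − 123²) = 49250 mm^2
Net thrust = P_cap·A_cap − P_rod·A_ann = 1.400e6 N − 93090 N

F ≈ 1.31e6 N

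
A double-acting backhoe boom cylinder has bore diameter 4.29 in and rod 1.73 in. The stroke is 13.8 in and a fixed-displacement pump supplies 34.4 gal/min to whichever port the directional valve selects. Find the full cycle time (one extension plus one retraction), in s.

Cap-side area A_cap = π/4 × (4.29 in)² = 14.45 in^2
Rod-side annular area A_ann = π/4 × (4.29² − 1.73²) = 12.10 in^2
t_ext = A_cap·L/Q = 1.506 s
t_ret = A_ann·L/Q = 1.261 s
t_cycle = t_ext + t_ret

t ≈ 2.77 s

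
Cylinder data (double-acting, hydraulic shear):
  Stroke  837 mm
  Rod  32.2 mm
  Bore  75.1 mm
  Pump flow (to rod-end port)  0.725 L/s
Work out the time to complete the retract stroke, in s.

t ≈ 4.17 s

Rod-side annular area A_ann = π/4 × (75.1² − 32.2²) = 3615 mm^2
Swept volume V = A × L; t = V / Q = A·L / Q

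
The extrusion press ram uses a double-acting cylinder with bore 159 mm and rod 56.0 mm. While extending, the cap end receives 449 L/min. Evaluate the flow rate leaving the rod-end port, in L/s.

Cap-side area A_cap = π/4 × (159 mm)² = 19860 mm^2
Rod-side annular area A_ann = π/4 × (159² − 56.0²) = 17390 mm^2
Piston speed v = Q_in/A_cap; rod-end outflow Q_out = v × A_ann = Q_in × A_ann/A_cap.

Q_out ≈ 6.56 L/s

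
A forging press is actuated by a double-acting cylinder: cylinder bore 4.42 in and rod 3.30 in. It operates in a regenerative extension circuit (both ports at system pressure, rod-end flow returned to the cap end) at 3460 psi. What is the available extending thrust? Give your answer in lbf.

With equal pressure on both faces, forces on the annular region cancel; the net push is pressure × rod cross-section.
Rod cross-section A_rod = π/4 × (3.30 in)² = 8.553 in^2
F = P × A_rod

F ≈ 29600 lbf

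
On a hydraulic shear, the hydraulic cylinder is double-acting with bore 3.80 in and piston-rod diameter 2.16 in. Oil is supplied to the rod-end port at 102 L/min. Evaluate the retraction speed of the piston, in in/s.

v ≈ 13.5 in/s

Rod-side annular area A_ann = π/4 × (3.80² − 2.16²) = 7.677 in^2
Flow into the rod-end port fills the annular volume.
v = Q / A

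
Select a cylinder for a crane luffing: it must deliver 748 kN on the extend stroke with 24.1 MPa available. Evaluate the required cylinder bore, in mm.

Extension force acts on the full piston face: F = P × (π/4)D².
D = √(4F / (πP)) = √(4 × 748 kN / (π × 24.1 MPa))

D ≈ 199 mm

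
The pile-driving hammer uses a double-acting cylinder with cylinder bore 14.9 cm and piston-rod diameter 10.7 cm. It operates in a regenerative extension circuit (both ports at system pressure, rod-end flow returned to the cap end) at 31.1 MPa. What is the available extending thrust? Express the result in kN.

With equal pressure on both faces, forces on the annular region cancel; the net push is pressure × rod cross-section.
Rod cross-section A_rod = π/4 × (10.7 cm)² = 89.92 cm^2
F = P × A_rod

F ≈ 280 kN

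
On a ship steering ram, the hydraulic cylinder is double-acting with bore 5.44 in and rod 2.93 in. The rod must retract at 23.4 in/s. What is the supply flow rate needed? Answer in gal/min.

Rod-side annular area A_ann = π/4 × (5.44² − 2.93²) = 16.50 in^2
Q = A × v

Q ≈ 100 gal/min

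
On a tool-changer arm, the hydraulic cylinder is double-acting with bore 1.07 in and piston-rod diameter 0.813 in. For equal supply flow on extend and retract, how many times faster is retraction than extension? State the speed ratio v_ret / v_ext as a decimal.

Cap-side area A_cap = π/4 × (1.07 in)² = 0.8992 in^2
Rod-side annular area A_ann = π/4 × (1.07² − 0.813²) = 0.3801 in^2
For equal Q, v ∝ 1/A, so v_ret/v_ext = A_cap/A_ann.

v_ret/v_ext ≈ 2.37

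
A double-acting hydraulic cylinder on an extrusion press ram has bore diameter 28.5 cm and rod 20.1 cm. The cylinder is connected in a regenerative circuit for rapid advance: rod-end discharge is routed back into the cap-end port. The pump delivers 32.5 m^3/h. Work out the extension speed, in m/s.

v ≈ 0.285 m/s

In regeneration the rod-end outflow joins the pump flow into the cap end, so the net volume the pump must supply per unit advance equals the rod cross-section area.
Rod cross-section A_rod = π/4 × (20.1 cm)² = 317.3 cm^2
v = Q_pump / A_rod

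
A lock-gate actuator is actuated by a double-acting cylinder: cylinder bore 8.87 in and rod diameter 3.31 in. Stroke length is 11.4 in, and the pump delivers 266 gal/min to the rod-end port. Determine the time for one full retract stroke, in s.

Rod-side annular area A_ann = π/4 × (8.87² − 3.31²) = 53.19 in^2
Swept volume V = A × L; t = V / Q = A·L / Q

t ≈ 0.592 s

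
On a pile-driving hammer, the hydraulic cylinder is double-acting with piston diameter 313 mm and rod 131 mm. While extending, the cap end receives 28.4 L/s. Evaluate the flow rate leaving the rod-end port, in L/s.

Q_out ≈ 23.4 L/s

Cap-side area A_cap = π/4 × (313 mm)² = 76940 mm^2
Rod-side annular area A_ann = π/4 × (313² − 131²) = 63470 mm^2
Piston speed v = Q_in/A_cap; rod-end outflow Q_out = v × A_ann = Q_in × A_ann/A_cap.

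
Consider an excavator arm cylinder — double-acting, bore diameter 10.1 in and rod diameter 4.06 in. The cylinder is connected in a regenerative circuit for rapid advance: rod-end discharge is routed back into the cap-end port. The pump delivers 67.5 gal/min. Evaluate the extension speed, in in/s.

v ≈ 20.1 in/s

In regeneration the rod-end outflow joins the pump flow into the cap end, so the net volume the pump must supply per unit advance equals the rod cross-section area.
Rod cross-section A_rod = π/4 × (4.06 in)² = 12.95 in^2
v = Q_pump / A_rod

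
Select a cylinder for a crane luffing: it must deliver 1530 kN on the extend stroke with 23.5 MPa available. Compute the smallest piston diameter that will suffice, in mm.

D ≈ 288 mm

Extension force acts on the full piston face: F = P × (π/4)D².
D = √(4F / (πP)) = √(4 × 1530 kN / (π × 23.5 MPa))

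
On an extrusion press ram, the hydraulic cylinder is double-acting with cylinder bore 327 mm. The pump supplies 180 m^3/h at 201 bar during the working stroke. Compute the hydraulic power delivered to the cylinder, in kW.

W ≈ 1000 kW

Hydraulic power = P × Q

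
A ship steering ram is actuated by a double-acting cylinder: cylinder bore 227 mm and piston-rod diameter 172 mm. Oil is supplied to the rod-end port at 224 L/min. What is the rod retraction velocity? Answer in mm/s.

v ≈ 217 mm/s

Rod-side annular area A_ann = π/4 × (227² − 172²) = 17240 mm^2
Flow into the rod-end port fills the annular volume.
v = Q / A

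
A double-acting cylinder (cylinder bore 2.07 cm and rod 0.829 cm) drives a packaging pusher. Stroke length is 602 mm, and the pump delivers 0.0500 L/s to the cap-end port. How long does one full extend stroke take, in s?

t ≈ 4.05 s

Cap-side area A_cap = π/4 × (2.07 cm)² = 3.365 cm^2
Swept volume V = A × L; t = V / Q = A·L / Q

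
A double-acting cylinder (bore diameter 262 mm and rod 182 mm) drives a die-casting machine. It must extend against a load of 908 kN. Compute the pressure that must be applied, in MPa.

P ≈ 16.8 MPa

Cap-side area A_cap = π/4 × (262 mm)² = 53910 mm^2
P = F / A = 908 kN / A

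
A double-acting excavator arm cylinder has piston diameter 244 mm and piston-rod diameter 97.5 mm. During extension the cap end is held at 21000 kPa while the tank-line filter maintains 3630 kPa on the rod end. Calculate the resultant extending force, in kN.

Cap-side area A_cap = π/4 × (244 mm)² = 46760 mm^2
Rod-side annular area A_ann = π/4 × (244² − 97.5²) = 39290 mm^2
Net thrust = P_cap·A_cap − P_rod·A_ann = 981.9 kN − 142.6 kN

F ≈ 839 kN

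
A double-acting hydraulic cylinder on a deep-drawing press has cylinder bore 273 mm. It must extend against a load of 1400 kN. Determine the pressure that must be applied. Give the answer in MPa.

P ≈ 23.9 MPa

Cap-side area A_cap = π/4 × (273 mm)² = 58530 mm^2
P = F / A = 1400 kN / A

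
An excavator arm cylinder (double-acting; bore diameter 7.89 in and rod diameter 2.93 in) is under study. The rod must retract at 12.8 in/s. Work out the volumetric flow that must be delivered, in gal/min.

Q ≈ 140 gal/min

Rod-side annular area A_ann = π/4 × (7.89² − 2.93²) = 42.15 in^2
Q = A × v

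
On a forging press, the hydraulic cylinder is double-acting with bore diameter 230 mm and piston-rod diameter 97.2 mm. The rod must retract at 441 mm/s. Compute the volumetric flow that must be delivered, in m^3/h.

Rod-side annular area A_ann = π/4 × (230² − 97.2²) = 34130 mm^2
Q = A × v

Q ≈ 54.2 m^3/h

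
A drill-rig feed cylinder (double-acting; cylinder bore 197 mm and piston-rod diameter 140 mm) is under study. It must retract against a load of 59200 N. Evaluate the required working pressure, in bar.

Rod-side annular area A_ann = π/4 × (197² − 140²) = 15090 mm^2
Retraction: pressure acts on the annular area.
P = F / A = 59200 N / A

P ≈ 39.2 bar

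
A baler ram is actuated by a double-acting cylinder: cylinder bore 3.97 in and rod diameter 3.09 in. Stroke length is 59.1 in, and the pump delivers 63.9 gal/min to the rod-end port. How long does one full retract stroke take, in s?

t ≈ 1.17 s

Rod-side annular area A_ann = π/4 × (3.97² − 3.09²) = 4.880 in^2
Swept volume V = A × L; t = V / Q = A·L / Q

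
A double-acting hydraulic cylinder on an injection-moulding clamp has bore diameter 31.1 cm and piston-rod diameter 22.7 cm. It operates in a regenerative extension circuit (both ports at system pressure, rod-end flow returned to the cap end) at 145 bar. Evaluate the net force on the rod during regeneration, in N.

With equal pressure on both faces, forces on the annular region cancel; the net push is pressure × rod cross-section.
Rod cross-section A_rod = π/4 × (22.7 cm)² = 404.7 cm^2
F = P × A_rod

F ≈ 5.87e5 N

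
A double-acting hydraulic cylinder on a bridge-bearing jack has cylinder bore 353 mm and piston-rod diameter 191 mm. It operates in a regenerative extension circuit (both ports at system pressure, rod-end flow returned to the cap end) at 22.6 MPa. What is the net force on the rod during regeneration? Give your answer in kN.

With equal pressure on both faces, forces on the annular region cancel; the net push is pressure × rod cross-section.
Rod cross-section A_rod = π/4 × (191 mm)² = 28650 mm^2
F = P × A_rod

F ≈ 648 kN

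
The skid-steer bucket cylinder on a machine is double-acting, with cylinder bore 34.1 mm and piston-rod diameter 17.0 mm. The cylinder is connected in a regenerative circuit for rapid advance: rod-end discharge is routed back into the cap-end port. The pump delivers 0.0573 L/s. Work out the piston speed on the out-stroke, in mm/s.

v ≈ 252 mm/s

In regeneration the rod-end outflow joins the pump flow into the cap end, so the net volume the pump must supply per unit advance equals the rod cross-section area.
Rod cross-section A_rod = π/4 × (17.0 mm)² = 227.0 mm^2
v = Q_pump / A_rod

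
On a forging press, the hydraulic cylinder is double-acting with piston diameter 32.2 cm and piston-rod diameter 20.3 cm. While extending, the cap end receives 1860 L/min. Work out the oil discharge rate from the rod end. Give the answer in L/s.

Q_out ≈ 18.7 L/s

Cap-side area A_cap = π/4 × (32.2 cm)² = 814.3 cm^2
Rod-side annular area A_ann = π/4 × (32.2² − 20.3²) = 490.7 cm^2
Piston speed v = Q_in/A_cap; rod-end outflow Q_out = v × A_ann = Q_in × A_ann/A_cap.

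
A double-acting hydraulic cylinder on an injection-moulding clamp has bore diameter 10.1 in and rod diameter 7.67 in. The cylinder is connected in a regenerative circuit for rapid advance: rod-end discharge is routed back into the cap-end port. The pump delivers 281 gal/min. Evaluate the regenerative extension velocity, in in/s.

v ≈ 23.4 in/s

In regeneration the rod-end outflow joins the pump flow into the cap end, so the net volume the pump must supply per unit advance equals the rod cross-section area.
Rod cross-section A_rod = π/4 × (7.67 in)² = 46.20 in^2
v = Q_pump / A_rod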